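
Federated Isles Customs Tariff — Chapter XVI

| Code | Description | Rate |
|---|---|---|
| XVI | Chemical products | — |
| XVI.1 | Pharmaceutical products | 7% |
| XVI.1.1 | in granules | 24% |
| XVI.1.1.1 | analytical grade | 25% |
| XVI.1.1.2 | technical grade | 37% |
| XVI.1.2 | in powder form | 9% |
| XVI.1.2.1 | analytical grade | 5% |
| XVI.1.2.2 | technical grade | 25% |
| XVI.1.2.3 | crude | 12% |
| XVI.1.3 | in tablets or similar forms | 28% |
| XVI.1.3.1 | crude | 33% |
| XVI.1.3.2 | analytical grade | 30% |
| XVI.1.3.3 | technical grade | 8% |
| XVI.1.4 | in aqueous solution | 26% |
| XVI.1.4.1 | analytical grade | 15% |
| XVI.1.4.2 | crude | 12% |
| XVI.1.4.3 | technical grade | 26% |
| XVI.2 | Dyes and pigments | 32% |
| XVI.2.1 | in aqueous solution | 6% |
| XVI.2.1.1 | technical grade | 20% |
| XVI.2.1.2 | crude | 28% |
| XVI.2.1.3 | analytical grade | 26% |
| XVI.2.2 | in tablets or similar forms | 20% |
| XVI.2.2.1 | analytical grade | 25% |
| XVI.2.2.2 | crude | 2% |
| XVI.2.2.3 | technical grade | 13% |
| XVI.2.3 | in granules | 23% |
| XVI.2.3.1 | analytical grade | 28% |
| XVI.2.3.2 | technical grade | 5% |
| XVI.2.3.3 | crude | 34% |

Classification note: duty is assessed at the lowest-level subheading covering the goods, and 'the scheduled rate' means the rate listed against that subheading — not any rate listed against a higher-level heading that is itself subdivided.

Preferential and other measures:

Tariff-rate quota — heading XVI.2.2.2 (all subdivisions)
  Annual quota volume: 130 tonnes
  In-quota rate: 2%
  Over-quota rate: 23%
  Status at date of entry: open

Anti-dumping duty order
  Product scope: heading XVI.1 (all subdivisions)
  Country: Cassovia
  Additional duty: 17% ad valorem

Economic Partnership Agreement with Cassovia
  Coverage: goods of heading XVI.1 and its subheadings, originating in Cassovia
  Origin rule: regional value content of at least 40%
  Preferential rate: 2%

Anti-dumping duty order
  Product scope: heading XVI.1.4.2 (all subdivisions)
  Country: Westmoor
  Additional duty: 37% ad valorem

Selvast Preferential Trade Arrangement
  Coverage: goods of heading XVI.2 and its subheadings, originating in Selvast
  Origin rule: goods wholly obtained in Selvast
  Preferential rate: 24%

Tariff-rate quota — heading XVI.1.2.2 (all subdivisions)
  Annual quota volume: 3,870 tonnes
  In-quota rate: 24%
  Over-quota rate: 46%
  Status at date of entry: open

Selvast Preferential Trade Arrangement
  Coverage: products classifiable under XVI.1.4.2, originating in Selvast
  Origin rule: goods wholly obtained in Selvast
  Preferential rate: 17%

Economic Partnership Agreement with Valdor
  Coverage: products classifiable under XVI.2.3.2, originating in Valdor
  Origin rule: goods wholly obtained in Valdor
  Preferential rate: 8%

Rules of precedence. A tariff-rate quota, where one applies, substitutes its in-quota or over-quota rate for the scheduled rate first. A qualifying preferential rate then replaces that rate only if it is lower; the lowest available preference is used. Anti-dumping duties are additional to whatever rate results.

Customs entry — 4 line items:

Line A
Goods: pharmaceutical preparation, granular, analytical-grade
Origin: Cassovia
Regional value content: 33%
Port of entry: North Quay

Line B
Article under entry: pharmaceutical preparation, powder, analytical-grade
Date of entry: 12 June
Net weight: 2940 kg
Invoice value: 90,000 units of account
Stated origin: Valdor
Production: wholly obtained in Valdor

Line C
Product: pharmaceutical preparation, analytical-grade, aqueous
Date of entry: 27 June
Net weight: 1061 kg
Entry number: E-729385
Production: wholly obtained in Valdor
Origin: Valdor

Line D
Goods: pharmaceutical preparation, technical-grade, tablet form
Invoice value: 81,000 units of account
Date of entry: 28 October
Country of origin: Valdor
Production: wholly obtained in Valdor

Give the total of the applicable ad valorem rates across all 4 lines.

Line A: pharmaceutical → XVI.1; granular → XVI.1.1; analytical-grade → XVI.1.1.1. Scheduled 25%. Cassovia agreement on XVI.1: RVC < 40%; anti-dumping (Cassovia, XVI.1): +17%; total 25% + 17% = 42%. → 42%.
Line B: pharmaceutical → XVI.1; powder → XVI.1.2; analytical-grade → XVI.1.2.1. Scheduled 5%. Valdor agreement on XVI.2.3.2: XVI.1.2.1 not covered. → 5%.
Line C: pharmaceutical → XVI.1; aqueous → XVI.1.4; analytical-grade → XVI.1.4.1. Scheduled 15%. Valdor agreement on XVI.2.3.2: XVI.1.4.1 not covered. → 15%.
Line D: pharmaceutical → XVI.1; tablet form → XVI.1.3; technical-grade → XVI.1.3.3. Scheduled 8%. Valdor agreement on XVI.2.3.2: XVI.1.3.3 not covered. → 8%.
Sum: 42% + 5% + 15% + 8% = 70%.

70%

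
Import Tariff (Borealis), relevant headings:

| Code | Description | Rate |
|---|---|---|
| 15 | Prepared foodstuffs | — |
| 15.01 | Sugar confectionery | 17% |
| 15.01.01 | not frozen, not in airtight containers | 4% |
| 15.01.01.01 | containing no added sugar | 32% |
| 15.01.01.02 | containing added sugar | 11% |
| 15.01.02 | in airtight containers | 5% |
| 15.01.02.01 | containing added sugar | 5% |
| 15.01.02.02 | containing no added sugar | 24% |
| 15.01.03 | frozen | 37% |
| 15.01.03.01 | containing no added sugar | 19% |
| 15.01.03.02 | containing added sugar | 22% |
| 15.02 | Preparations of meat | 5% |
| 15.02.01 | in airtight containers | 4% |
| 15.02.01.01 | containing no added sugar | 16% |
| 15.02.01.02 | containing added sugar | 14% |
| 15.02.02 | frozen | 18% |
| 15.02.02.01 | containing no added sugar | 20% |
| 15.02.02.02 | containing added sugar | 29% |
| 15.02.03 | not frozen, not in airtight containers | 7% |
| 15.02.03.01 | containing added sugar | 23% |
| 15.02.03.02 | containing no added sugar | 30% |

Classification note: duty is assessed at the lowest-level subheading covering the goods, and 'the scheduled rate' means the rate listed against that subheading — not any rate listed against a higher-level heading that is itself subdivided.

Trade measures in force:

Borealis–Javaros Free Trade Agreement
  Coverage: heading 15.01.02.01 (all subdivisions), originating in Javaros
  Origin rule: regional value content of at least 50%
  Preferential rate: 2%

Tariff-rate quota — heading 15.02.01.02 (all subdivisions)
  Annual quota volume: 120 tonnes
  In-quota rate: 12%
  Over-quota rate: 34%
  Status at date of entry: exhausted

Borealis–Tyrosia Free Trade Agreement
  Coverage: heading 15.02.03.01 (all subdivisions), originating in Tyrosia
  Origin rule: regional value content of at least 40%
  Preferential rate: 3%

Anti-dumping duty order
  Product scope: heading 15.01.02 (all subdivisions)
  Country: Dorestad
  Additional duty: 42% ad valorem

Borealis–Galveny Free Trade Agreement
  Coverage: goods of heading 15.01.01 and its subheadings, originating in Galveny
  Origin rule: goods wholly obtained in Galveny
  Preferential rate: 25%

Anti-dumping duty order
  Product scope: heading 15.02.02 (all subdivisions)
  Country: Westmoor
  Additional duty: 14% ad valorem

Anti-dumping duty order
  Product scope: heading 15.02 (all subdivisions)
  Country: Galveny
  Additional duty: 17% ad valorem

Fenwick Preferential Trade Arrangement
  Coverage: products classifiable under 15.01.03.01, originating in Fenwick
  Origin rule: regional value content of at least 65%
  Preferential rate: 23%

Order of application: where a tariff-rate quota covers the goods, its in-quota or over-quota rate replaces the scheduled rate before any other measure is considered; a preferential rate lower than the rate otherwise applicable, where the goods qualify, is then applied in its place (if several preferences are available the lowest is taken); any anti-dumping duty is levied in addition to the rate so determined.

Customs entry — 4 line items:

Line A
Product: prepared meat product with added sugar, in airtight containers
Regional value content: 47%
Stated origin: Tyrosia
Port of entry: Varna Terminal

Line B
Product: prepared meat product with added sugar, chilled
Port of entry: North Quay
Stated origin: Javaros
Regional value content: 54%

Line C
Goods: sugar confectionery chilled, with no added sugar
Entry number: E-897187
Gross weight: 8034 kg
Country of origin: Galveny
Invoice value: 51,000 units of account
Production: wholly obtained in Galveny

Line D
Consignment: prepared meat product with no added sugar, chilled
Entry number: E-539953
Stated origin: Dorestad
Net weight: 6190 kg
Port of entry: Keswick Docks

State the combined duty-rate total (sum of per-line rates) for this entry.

Line A: prepared meat product → 15.02; in airtight containers → 15.02.01; with added sugar → 15.02.01.02. Scheduled 14%. quota on 15.02.01.02 exhausted → over-quota 34%; Tyrosia agreement on 15.02.03.01: 15.02.01.02 not covered. → 34%.
Line B: prepared meat product → 15.02; chilled → 15.02.03; with added sugar → 15.02.03.01. Scheduled 23%. Javaros agreement on 15.01.02.01: 15.02.03.01 not covered. → 23%.
Line C: sugar confectionery → 15.01; chilled → 15.01.01; with no added sugar → 15.01.01.01. Scheduled 32%. Galveny agreement on 15.01.01: wholly obtained → 25% available; preferential 25%. → 25%.
Line D: prepared meat product → 15.02; chilled → 15.02.03; with no added sugar → 15.02.03.02. Scheduled 30%. No special measure applies. → 30%.
Sum: 34% + 23% + 25% + 30% = 112%.

112%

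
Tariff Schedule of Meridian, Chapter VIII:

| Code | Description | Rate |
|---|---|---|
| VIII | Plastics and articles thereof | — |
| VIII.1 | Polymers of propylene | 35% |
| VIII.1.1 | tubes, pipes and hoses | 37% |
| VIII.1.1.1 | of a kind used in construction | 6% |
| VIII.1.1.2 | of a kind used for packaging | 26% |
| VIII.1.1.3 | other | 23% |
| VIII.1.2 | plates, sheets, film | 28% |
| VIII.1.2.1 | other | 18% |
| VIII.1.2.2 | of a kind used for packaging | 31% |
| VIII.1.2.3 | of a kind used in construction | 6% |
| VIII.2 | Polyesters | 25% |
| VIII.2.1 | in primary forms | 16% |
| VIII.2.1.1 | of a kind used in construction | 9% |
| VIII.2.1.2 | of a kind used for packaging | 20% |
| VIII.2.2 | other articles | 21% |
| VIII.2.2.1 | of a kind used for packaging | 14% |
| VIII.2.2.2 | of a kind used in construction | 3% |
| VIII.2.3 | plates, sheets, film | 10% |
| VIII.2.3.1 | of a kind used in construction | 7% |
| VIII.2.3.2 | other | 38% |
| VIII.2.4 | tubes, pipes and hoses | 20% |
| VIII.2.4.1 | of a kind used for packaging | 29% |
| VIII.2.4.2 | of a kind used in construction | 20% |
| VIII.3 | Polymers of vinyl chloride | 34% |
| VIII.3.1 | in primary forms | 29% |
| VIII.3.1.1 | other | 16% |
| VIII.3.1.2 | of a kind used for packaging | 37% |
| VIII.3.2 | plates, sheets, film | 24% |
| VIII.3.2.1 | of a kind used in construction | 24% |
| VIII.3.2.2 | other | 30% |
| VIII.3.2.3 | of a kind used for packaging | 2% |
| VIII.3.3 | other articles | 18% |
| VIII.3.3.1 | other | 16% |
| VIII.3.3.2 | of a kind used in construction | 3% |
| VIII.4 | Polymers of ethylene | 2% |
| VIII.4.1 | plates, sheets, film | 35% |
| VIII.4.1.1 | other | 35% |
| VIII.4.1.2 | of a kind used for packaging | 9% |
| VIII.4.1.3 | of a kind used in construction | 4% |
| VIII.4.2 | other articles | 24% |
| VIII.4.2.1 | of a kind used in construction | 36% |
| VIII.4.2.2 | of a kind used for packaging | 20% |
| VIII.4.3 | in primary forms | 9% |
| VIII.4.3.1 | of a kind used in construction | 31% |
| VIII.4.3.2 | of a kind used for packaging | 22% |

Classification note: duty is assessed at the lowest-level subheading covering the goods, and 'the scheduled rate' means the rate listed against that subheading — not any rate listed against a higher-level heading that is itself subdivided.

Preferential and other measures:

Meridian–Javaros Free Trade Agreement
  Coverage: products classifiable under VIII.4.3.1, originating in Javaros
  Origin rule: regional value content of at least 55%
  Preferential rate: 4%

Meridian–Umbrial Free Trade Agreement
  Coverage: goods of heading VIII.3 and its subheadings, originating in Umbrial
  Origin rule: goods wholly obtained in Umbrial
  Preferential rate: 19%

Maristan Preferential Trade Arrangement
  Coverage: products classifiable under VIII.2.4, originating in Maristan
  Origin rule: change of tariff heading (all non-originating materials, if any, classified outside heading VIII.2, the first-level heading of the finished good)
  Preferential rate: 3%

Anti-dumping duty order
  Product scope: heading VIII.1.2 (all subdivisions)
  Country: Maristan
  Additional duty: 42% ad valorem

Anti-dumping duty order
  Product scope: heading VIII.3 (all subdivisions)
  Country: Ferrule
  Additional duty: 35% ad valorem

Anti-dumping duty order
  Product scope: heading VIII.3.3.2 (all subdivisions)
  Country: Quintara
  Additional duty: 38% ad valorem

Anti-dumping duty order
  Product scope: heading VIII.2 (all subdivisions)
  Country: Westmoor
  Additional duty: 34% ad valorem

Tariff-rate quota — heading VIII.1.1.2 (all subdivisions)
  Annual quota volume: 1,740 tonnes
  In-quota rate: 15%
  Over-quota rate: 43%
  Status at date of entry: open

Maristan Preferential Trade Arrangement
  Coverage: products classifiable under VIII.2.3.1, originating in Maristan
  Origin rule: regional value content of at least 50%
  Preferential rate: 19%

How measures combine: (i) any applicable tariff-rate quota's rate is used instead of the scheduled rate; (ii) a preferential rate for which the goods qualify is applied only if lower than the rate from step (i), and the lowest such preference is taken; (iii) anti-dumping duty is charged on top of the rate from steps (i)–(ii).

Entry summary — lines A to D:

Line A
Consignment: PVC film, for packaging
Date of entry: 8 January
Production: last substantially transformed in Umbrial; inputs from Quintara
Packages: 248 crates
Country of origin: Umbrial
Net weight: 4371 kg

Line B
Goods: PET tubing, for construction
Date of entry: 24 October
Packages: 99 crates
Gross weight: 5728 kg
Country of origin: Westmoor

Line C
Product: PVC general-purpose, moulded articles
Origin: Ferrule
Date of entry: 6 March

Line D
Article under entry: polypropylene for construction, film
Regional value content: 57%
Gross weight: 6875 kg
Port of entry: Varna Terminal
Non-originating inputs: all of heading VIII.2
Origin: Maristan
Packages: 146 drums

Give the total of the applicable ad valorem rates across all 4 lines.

155%

Line A: PVC → VIII.3; film → VIII.3.2; for packaging → VIII.3.2.3. Scheduled 2%. Umbrial agreement on VIII.3: not wholly obtained. → 2%.
Line B: PET → VIII.2; tubing → VIII.2.4; for construction → VIII.2.4.2. Scheduled 20%. anti-dumping (Westmoor, VIII.2): +34%; total 20% + 34% = 54%. → 54%.
Line C: PVC → VIII.3; moulded articles → VIII.3.3; general-purpose → VIII.3.3.1. Scheduled 16%. anti-dumping (Ferrule, VIII.3): +35%; total 16% + 35% = 51%. → 51%.
Line D: polypropylene → VIII.1; film → VIII.1.2; for construction → VIII.1.2.3. Scheduled 6%. Maristan agreement on VIII.2.4: VIII.1.2.3 not covered; Maristan agreement on VIII.2.3.1: VIII.1.2.3 not covered; anti-dumping (Maristan, VIII.1.2): +42%; total 6% + 42% = 48%. → 48%.
Sum: 2% + 54% + 51% + 48% = 155%.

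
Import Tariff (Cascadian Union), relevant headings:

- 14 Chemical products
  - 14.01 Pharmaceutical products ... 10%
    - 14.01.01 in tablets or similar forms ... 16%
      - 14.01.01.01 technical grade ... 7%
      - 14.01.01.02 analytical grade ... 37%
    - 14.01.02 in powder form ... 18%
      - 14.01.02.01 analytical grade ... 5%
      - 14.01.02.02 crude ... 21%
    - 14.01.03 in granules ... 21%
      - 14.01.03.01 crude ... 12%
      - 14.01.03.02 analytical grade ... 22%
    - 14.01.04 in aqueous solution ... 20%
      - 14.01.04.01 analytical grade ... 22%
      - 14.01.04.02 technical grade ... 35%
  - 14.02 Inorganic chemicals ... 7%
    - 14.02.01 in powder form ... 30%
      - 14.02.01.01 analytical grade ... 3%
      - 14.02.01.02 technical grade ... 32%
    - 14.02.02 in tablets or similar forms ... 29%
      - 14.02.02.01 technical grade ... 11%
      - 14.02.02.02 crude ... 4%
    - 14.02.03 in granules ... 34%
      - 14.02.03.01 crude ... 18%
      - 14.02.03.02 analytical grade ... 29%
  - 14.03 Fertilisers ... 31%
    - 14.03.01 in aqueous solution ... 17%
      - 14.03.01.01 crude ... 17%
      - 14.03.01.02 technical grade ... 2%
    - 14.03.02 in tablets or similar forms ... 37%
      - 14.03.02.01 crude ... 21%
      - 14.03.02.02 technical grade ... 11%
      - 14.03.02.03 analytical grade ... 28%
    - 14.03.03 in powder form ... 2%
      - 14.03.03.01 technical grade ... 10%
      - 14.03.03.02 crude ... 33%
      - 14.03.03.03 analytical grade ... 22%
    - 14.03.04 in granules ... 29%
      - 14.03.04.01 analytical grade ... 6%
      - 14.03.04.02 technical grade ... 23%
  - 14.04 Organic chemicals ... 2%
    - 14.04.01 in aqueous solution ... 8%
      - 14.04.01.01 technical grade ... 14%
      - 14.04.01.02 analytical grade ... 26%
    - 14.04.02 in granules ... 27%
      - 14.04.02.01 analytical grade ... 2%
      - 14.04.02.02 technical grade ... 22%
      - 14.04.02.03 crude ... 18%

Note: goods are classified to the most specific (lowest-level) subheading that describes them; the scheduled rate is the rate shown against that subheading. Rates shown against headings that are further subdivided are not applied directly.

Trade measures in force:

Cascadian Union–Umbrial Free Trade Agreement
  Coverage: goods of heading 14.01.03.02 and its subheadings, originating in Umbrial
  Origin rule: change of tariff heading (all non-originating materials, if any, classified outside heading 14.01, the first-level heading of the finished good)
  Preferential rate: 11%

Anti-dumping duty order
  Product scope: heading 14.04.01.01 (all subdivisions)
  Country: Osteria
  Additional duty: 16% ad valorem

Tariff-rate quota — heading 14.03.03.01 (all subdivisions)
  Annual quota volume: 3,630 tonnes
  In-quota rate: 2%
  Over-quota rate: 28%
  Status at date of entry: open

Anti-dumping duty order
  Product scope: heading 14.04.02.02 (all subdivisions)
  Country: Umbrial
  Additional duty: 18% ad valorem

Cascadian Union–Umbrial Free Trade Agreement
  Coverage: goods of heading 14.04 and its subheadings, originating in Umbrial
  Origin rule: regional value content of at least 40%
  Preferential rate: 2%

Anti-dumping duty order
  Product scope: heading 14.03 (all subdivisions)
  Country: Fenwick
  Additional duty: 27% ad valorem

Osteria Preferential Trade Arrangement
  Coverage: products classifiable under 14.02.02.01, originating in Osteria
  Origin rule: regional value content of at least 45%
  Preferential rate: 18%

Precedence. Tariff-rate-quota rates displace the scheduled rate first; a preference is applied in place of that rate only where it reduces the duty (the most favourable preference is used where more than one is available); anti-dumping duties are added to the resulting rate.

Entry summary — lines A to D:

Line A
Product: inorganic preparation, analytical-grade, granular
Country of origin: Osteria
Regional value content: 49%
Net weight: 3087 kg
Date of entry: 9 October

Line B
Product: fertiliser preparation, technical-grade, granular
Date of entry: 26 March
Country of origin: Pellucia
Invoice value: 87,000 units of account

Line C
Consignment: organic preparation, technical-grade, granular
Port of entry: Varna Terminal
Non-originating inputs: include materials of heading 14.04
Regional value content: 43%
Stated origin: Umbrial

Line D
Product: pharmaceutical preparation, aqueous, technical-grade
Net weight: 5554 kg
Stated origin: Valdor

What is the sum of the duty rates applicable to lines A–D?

107%

Line A: inorganic → 14.02; granular → 14.02.03; analytical-grade → 14.02.03.02. Scheduled 29%. Osteria agreement on 14.02.02.01: 14.02.03.02 not covered. → 29%.
Line B: fertiliser → 14.03; granular → 14.03.04; technical-grade → 14.03.04.02. Scheduled 23%. No special measure applies. → 23%.
Line C: organic → 14.04; granular → 14.04.02; technical-grade → 14.04.02.02. Scheduled 22%. Umbrial agreement on 14.01.03.02: 14.04.02.02 not covered; Umbrial agreement on 14.04: RVC ≥ 40% → 2% available; preferential 2%; anti-dumping (Umbrial, 14.04.02.02): +18%; total 2% + 18% = 20%. → 20%.
Line D: pharmaceutical → 14.01; aqueous → 14.01.04; technical-grade → 14.01.04.02. Scheduled 35%. No special measure applies. → 35%.
Sum: 29% + 23% + 20% + 35% = 107%.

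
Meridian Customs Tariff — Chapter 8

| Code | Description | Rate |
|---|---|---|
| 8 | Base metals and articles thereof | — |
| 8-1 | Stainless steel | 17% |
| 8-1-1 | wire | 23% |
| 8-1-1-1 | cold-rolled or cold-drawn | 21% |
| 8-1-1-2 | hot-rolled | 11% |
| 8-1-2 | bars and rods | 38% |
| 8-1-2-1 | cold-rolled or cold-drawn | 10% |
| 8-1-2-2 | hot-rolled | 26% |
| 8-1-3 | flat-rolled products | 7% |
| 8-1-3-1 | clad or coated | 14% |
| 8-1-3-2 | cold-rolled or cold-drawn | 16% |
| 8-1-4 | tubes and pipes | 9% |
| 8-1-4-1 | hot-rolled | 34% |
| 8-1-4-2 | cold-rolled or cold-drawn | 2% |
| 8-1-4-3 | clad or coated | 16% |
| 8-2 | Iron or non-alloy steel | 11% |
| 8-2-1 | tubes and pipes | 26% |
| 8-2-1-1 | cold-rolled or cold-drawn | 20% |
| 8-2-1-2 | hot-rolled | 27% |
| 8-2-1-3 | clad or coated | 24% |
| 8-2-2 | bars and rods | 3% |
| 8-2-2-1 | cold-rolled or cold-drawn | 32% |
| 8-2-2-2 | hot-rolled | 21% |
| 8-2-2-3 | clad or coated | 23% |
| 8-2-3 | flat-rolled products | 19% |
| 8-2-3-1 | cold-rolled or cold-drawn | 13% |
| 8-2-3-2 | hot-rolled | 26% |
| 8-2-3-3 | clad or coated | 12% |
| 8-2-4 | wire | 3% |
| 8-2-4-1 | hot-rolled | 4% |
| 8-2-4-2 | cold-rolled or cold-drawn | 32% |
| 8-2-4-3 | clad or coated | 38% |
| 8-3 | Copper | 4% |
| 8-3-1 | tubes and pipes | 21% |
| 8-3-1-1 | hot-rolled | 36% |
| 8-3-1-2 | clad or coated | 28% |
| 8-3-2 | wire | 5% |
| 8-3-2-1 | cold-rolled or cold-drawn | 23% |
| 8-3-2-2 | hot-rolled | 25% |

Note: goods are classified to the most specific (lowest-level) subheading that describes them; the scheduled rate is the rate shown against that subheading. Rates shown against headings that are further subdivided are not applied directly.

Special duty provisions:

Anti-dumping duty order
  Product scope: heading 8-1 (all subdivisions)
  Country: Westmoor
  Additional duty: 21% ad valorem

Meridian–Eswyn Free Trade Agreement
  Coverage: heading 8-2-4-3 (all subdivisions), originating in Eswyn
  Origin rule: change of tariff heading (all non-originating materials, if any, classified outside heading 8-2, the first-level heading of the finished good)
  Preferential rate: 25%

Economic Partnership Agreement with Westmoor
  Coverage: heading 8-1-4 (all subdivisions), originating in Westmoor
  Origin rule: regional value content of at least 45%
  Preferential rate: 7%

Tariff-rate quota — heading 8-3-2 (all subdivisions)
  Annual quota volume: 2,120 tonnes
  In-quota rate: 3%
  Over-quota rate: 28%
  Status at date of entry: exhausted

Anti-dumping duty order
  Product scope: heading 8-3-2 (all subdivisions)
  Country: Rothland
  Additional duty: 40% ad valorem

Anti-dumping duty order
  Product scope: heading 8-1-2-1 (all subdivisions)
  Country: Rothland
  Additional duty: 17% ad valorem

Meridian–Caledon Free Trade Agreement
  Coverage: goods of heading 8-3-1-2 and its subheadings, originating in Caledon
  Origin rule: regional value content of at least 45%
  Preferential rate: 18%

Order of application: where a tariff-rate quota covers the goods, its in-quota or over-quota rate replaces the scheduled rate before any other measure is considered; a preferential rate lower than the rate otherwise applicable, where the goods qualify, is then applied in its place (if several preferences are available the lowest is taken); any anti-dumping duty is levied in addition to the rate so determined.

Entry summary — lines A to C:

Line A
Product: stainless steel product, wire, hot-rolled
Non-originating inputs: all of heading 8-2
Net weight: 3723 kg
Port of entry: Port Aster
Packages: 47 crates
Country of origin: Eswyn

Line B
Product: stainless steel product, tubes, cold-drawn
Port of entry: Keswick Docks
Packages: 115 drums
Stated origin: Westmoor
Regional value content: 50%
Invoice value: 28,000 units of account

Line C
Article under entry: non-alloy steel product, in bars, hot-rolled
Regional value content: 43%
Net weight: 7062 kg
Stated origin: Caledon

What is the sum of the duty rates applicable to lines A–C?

55%

Line A: stainless steel → 8-1; wire → 8-1-1; hot-rolled → 8-1-1-2. Scheduled 11%. Eswyn agreement on 8-2-4-3: 8-1-1-2 not covered. → 11%.
Line B: stainless steel → 8-1; tubes → 8-1-4; cold-drawn → 8-1-4-2. Scheduled 2%. Westmoor agreement on 8-1-4: RVC ≥ 45% → 7% available; preference 7% not lower than 2% → no reduction; anti-dumping (Westmoor, 8-1): +21%; total 2% + 21% = 23%. → 23%.
Line C: non-alloy steel → 8-2; in bars → 8-2-2; hot-rolled → 8-2-2-2. Scheduled 21%. Caledon agreement on 8-3-1-2: 8-2-2-2 not covered. → 21%.
Sum: 11% + 23% + 21% = 55%.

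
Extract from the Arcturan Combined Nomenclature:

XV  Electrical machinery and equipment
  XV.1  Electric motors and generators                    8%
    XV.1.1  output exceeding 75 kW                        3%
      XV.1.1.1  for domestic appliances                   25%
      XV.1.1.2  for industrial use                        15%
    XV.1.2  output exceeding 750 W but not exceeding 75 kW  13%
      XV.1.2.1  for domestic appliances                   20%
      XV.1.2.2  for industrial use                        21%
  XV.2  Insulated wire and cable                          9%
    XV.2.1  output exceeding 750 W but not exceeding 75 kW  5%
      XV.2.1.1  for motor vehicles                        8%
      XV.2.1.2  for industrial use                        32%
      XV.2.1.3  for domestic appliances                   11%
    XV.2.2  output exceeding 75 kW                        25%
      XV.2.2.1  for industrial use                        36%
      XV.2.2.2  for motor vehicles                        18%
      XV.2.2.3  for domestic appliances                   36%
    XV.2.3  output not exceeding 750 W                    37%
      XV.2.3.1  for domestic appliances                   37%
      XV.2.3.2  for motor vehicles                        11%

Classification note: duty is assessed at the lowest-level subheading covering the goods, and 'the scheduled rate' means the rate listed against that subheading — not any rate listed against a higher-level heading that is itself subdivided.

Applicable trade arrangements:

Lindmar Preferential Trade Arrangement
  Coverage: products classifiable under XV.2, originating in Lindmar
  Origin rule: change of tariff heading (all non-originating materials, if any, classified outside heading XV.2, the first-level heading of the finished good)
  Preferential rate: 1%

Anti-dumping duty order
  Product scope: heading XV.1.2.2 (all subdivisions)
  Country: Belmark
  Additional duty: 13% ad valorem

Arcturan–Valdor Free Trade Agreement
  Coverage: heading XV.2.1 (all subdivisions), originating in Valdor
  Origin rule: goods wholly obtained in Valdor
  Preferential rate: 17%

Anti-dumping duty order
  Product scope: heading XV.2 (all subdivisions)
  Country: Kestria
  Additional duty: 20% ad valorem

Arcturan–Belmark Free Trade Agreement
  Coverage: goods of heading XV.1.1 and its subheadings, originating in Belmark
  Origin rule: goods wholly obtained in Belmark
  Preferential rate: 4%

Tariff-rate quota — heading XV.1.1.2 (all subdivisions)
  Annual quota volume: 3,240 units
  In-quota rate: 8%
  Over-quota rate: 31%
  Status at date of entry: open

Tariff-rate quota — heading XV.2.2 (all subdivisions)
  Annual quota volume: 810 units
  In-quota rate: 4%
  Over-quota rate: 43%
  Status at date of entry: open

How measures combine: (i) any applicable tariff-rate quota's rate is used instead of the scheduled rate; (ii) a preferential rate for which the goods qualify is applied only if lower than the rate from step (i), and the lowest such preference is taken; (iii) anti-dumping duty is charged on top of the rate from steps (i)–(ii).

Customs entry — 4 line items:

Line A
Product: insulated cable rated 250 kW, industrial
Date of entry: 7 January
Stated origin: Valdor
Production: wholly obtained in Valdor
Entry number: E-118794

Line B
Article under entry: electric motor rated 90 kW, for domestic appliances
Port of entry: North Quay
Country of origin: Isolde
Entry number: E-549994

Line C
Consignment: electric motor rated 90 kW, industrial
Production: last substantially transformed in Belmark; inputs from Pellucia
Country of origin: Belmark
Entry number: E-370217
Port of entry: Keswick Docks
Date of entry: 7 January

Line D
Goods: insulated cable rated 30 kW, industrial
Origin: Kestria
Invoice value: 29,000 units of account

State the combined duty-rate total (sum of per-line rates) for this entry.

89%

Line A: insulated cable → XV.2; rated 250 kW → XV.2.2; industrial → XV.2.2.1. Scheduled 36%. quota on XV.2.2 open → in-quota 4%; Valdor agreement on XV.2.1: XV.2.2.1 not covered. → 4%.
Line B: electric motor → XV.1; rated 90 kW → XV.1.1; for domestic appliances → XV.1.1.1. Scheduled 25%. No special measure applies. → 25%.
Line C: electric motor → XV.1; rated 90 kW → XV.1.1; industrial → XV.1.1.2. Scheduled 15%. quota on XV.1.1.2 open → in-quota 8%; Belmark agreement on XV.1.1: not wholly obtained. → 8%.
Line D: insulated cable → XV.2; rated 30 kW → XV.2.1; industrial → XV.2.1.2. Scheduled 32%. anti-dumping (Kestria, XV.2): +20%; total 32% + 20% = 52%. → 52%.
Sum: 4% + 25% + 8% + 52% = 89%.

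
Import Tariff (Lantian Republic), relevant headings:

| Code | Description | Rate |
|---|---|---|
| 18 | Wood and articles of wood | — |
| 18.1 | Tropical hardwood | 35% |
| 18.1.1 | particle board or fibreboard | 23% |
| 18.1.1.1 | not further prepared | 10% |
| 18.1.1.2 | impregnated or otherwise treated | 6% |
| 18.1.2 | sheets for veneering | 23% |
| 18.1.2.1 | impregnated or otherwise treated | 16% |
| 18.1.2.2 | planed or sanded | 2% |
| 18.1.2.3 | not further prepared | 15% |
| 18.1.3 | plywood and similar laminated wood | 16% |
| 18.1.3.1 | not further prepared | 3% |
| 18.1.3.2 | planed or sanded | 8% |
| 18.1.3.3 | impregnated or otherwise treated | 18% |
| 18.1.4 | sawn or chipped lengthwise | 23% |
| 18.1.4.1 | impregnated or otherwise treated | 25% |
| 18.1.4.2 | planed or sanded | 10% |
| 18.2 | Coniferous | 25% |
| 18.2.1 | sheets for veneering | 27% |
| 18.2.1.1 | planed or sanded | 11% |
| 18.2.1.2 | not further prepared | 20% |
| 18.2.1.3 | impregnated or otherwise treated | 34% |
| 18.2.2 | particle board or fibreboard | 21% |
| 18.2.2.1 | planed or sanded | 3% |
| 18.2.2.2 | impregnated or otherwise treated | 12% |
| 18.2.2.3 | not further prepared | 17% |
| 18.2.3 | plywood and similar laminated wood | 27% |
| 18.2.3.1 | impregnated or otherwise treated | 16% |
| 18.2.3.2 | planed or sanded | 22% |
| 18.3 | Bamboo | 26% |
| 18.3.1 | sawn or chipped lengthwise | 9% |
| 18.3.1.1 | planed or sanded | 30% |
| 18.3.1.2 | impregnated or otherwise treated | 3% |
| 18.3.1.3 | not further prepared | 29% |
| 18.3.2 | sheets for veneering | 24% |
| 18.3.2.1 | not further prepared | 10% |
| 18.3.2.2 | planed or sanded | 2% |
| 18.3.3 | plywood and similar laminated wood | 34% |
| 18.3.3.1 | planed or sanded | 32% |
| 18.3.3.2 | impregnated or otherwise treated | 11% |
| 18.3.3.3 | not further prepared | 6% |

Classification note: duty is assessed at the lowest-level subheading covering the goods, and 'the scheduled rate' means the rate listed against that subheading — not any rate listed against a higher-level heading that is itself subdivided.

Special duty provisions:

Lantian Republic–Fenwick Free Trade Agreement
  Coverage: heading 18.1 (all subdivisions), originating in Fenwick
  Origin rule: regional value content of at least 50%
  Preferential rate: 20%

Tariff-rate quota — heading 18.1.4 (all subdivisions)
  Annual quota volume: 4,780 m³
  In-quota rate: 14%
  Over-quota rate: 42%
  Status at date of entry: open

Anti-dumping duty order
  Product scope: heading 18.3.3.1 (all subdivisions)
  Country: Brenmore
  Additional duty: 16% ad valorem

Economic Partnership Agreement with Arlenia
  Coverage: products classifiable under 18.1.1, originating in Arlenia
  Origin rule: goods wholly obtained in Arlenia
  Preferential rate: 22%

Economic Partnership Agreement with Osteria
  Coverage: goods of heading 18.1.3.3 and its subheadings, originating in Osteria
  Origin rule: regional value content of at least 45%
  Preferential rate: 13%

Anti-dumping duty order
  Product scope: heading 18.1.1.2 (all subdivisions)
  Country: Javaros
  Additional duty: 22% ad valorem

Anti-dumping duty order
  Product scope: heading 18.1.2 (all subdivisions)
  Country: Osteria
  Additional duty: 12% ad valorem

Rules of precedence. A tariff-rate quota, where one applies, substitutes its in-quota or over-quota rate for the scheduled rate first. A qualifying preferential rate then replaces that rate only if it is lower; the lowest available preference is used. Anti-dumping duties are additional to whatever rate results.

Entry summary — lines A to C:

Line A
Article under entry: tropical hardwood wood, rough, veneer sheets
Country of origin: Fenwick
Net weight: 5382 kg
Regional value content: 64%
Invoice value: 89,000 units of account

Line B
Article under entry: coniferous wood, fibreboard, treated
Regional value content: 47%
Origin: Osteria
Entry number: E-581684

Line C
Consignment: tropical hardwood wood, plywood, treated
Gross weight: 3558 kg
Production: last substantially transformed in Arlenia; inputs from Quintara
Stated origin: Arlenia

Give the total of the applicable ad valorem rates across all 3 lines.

45%

Line A: tropical hardwood → 18.1; veneer sheets → 18.1.2; rough → 18.1.2.3. Scheduled 15%. Fenwick agreement on 18.1: RVC ≥ 50% → 20% available; preference 20% not lower than 15% → no reduction. → 15%.
Line B: coniferous → 18.2; fibreboard → 18.2.2; treated → 18.2.2.2. Scheduled 12%. Osteria agreement on 18.1.3.3: 18.2.2.2 not covered. → 12%.
Line C: tropical hardwood → 18.1; plywood → 18.1.3; treated → 18.1.3.3. Scheduled 18%. Arlenia agreement on 18.1.1: 18.1.3.3 not covered. → 18%.
Sum: 15% + 12% + 18% = 45%.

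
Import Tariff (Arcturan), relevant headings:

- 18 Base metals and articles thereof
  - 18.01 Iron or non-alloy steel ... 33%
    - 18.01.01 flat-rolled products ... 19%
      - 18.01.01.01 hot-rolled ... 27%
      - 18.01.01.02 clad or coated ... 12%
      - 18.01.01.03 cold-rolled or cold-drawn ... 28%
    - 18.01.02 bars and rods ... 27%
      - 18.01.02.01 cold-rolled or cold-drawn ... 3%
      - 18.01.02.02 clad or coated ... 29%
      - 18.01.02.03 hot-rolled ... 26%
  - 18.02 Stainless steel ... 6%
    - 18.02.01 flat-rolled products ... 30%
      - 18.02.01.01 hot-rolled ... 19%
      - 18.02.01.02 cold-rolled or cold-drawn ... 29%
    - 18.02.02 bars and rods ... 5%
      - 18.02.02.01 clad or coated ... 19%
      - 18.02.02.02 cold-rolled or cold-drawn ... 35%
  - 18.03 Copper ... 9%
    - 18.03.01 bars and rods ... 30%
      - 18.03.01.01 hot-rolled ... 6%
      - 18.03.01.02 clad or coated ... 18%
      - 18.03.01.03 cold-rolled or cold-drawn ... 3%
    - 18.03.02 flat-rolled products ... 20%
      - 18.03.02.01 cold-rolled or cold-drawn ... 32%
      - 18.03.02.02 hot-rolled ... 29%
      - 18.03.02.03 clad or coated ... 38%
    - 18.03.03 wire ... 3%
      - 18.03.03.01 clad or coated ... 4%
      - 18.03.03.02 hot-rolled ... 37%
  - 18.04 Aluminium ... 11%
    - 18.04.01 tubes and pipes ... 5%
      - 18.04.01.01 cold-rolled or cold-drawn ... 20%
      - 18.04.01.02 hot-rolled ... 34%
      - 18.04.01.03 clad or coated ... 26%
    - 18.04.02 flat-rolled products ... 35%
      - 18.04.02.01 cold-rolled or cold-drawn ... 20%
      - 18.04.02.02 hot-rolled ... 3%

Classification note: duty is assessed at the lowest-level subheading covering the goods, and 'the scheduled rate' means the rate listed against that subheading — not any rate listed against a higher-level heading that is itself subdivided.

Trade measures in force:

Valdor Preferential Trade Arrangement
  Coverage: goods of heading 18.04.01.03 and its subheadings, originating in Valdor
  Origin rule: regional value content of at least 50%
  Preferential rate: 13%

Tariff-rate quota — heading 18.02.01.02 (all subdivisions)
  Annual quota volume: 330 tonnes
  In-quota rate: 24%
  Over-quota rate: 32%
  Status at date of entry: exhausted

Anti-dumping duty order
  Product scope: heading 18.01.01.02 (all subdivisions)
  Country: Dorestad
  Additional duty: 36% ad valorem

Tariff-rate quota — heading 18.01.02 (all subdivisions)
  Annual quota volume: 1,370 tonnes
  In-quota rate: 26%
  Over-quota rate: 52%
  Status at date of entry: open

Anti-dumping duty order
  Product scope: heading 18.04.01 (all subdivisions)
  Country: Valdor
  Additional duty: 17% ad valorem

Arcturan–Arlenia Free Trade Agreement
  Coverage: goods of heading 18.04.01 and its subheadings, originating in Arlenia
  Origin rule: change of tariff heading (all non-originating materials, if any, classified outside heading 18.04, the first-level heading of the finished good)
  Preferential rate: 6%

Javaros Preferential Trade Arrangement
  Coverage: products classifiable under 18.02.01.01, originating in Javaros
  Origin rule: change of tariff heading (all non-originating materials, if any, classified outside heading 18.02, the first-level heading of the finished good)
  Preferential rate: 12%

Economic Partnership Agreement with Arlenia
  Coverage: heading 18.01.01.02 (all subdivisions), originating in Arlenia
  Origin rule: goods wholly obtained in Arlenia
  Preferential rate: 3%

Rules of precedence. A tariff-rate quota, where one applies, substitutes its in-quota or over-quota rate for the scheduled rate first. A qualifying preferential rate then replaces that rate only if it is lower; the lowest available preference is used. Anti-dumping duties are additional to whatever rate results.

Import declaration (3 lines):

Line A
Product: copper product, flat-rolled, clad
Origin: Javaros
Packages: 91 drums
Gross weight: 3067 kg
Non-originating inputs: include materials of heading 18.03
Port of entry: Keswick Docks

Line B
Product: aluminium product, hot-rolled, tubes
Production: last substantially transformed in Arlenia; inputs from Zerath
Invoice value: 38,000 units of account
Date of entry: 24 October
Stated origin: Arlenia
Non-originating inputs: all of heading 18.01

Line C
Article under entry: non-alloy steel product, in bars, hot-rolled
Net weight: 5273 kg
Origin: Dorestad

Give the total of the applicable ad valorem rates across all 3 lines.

Line A: copper → 18.03; flat-rolled → 18.03.02; clad → 18.03.02.03. Scheduled 38%. Javaros agreement on 18.02.01.01: 18.03.02.03 not covered. → 38%.
Line B: aluminium → 18.04; tubes → 18.04.01; hot-rolled → 18.04.01.02. Scheduled 34%. Arlenia agreement on 18.04.01: CTH met → 6% available; Arlenia agreement on 18.01.01.02: 18.04.01.02 not covered; preferential 6%. → 6%.
Line C: non-alloy steel → 18.01; in bars → 18.01.02; hot-rolled → 18.01.02.03. Scheduled 26%. quota on 18.01.02 open → in-quota 26%. → 26%.
Sum: 38% + 6% + 26% = 70%.

70%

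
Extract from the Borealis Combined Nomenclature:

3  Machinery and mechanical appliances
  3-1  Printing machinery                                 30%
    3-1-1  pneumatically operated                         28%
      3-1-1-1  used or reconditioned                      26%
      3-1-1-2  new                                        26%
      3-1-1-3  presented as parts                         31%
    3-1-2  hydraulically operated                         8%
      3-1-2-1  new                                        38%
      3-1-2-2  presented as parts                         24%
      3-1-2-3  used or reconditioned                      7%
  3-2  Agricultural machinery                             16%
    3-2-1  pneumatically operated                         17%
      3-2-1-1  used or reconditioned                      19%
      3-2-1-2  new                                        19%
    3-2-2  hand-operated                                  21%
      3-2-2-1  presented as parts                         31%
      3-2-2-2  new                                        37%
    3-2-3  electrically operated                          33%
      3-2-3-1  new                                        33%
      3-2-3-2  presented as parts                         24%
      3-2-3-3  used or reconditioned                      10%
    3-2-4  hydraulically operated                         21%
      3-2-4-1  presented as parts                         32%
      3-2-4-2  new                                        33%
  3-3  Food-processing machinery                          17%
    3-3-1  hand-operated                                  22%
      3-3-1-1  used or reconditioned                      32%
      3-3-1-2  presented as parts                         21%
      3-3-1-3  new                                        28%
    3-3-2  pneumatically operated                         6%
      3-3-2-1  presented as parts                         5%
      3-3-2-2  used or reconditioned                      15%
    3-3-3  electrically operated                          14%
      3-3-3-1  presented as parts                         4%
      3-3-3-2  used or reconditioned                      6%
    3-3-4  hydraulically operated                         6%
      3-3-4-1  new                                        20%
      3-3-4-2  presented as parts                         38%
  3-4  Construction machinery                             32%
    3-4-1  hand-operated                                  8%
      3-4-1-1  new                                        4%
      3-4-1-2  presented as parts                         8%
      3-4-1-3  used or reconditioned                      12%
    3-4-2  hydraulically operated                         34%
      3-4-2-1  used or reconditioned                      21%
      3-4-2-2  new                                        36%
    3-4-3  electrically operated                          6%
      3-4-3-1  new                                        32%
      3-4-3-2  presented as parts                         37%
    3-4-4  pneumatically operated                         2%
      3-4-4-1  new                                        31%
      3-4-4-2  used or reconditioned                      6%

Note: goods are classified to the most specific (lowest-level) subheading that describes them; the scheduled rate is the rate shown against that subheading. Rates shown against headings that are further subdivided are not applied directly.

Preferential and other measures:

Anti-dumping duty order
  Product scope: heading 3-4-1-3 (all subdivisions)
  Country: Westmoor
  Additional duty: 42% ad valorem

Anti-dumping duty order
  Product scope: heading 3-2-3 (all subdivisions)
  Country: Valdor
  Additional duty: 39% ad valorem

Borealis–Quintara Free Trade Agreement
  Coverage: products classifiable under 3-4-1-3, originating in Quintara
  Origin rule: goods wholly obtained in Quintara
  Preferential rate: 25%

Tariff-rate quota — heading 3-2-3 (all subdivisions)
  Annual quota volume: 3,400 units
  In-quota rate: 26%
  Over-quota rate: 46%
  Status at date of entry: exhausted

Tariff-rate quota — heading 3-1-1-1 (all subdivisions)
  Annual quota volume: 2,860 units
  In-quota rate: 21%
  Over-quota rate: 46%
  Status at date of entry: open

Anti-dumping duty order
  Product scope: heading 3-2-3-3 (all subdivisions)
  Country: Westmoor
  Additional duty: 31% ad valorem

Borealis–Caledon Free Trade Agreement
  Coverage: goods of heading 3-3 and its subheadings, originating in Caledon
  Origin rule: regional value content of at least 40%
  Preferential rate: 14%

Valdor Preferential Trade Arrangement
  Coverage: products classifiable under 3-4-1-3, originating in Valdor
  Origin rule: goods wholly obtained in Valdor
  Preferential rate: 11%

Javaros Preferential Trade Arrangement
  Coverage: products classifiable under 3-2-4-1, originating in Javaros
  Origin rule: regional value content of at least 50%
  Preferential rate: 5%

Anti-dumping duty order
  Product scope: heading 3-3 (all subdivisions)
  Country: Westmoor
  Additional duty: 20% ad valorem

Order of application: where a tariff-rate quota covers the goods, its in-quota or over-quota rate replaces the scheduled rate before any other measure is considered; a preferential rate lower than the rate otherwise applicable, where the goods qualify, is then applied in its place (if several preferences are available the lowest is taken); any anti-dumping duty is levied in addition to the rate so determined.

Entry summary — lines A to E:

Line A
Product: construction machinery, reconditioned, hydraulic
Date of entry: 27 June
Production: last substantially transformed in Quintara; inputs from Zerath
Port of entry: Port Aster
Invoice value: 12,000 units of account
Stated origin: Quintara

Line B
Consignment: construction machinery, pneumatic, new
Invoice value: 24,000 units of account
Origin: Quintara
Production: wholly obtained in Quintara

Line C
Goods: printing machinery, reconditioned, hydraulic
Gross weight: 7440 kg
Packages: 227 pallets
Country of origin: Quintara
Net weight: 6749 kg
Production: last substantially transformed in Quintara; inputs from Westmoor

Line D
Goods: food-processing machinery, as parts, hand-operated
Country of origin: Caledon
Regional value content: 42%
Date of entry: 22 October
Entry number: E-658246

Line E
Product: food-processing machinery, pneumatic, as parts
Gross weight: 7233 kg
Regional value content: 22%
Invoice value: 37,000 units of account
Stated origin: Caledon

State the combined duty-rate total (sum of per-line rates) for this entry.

Line A: construction → 3-4; hydraulic → 3-4-2; reconditioned → 3-4-2-1. Scheduled 21%. Quintara agreement on 3-4-1-3: 3-4-2-1 not covered. → 21%.
Line B: construction → 3-4; pneumatic → 3-4-4; new → 3-4-4-1. Scheduled 31%. Quintara agreement on 3-4-1-3: 3-4-4-1 not covered. → 31%.
Line C: printing → 3-1; hydraulic → 3-1-2; reconditioned → 3-1-2-3. Scheduled 7%. Quintara agreement on 3-4-1-3: 3-1-2-3 not covered. → 7%.
Line D: food-processing → 3-3; hand-operated → 3-3-1; as parts → 3-3-1-2. Scheduled 21%. Caledon agreement on 3-3: RVC ≥ 40% → 14% available; preferential 14%. → 14%.
Line E: food-processing → 3-3; pneumatic → 3-3-2; as parts → 3-3-2-1. Scheduled 5%. Caledon agreement on 3-3: RVC < 40%. → 5%.
Sum: 21% + 31% + 7% + 14% + 5% = 78%.

78%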